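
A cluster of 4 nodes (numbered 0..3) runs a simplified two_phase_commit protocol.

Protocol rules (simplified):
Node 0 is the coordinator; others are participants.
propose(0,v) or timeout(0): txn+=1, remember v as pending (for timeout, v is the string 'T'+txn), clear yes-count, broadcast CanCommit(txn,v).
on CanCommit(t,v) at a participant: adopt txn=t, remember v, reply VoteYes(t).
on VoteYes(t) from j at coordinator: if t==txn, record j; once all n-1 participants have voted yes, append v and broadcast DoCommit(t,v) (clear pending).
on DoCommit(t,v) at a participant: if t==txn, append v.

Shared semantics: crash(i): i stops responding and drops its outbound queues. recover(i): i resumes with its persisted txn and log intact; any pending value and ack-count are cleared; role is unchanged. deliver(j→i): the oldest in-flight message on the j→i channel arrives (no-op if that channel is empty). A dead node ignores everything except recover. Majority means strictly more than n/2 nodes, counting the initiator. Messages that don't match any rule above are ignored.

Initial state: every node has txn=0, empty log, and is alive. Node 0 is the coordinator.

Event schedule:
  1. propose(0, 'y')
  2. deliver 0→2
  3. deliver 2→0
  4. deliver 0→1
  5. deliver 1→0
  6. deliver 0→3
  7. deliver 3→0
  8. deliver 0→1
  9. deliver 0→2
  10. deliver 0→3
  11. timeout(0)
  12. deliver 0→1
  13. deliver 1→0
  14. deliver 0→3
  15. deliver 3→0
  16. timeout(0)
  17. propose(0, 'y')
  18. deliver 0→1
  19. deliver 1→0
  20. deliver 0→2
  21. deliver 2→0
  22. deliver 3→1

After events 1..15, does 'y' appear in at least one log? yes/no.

yes

step 1 propose(0,'y'): 0={coor,t=1,log=-}
step 2 deliver 0→2: 2={part,t=1,log=-}
step 3 deliver 2→0: —
step 4 deliver 0→1: 1={part,t=1,log=-}
step 5 deliver 1→0: —
step 6 deliver 0→3: 3={part,t=1,log=-}
step 7 deliver 3→0: 0={coor,t=1,log=y}
step 8 deliver 0→1: 1={part,t=1,log=y}
step 9 deliver 0→2: 2={part,t=1,log=y}
step 10 deliver 0→3: 3={part,t=1,log=y}
step 11 timeout(0): 0={coor,t=2,log=y}
step 12 deliver 0→1: 1={part,t=2,log=y}
step 13 deliver 1→0: —
step 14 deliver 0→3: 3={part,t=2,log=y}
step 15 deliver 3→0: —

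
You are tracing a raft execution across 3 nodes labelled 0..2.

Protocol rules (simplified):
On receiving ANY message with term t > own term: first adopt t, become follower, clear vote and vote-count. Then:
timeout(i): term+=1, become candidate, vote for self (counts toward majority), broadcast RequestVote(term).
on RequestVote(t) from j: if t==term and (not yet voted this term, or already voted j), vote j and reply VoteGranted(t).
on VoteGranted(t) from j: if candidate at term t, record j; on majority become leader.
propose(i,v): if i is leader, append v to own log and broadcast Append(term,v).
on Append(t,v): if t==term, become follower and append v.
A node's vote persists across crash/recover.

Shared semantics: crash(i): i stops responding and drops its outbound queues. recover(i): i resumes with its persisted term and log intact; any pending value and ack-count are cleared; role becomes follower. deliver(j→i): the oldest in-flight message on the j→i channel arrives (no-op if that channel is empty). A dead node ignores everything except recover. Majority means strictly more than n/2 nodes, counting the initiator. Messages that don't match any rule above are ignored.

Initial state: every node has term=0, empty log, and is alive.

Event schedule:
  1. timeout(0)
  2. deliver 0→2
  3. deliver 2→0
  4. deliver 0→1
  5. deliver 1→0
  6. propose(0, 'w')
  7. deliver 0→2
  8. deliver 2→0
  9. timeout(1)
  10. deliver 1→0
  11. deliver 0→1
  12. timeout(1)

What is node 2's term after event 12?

1

step 1 timeout(0): 0={cand,t=1,log=-}
step 2 deliver 0→2: 2={foll,t=1,log=-}
step 3 deliver 2→0: 0={lead,t=1,log=-}
step 4 deliver 0→1: 1={foll,t=1,log=-}
step 5 deliver 1→0: —
step 6 propose(0,'w'): 0={lead,t=1,log=w}
step 7 deliver 0→2: 2={foll,t=1,log=w}
step 8 deliver 2→0: —
step 9 timeout(1): 1={cand,t=2,log=-}
step 10 deliver 1→0: 0={foll,t=2,log=w}
step 11 deliver 0→1: —
step 12 timeout(1): 1={cand,t=3,log=-}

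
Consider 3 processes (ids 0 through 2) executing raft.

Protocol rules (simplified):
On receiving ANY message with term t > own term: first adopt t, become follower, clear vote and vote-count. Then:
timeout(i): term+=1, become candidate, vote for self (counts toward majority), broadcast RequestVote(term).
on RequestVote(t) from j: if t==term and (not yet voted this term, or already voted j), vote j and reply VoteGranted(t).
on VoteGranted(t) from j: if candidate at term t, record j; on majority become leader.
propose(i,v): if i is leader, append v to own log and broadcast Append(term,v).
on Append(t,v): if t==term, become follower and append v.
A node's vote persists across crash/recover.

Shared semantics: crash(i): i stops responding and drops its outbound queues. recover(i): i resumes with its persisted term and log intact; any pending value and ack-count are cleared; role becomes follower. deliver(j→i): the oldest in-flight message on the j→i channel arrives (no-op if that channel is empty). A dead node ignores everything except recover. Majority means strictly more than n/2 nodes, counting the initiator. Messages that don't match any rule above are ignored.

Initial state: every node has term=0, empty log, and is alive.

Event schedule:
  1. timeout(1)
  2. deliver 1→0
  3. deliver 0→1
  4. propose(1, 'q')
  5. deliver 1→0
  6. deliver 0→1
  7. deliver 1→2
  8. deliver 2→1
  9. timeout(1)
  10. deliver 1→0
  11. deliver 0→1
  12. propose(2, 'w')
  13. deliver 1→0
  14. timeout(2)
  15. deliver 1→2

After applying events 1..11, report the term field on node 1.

1. timeout(1):  <1:cand t1 ->
2. deliver 1→0:  <0:foll t1 ->
3. deliver 0→1:  <1:lead t1 ->
4. propose(1,'q'):  <1:lead t1 q>
5. deliver 1→0:  <0:foll t1 q>
6. deliver 0→1:  nop
7. deliver 1→2:  <2:foll t1 ->
8. deliver 2→1:  nop
9. timeout(1):  <1:cand t2 q>
10. deliver 1→0:  <0:foll t2 q>
11. deliver 0→1:  <1:lead t2 q>

2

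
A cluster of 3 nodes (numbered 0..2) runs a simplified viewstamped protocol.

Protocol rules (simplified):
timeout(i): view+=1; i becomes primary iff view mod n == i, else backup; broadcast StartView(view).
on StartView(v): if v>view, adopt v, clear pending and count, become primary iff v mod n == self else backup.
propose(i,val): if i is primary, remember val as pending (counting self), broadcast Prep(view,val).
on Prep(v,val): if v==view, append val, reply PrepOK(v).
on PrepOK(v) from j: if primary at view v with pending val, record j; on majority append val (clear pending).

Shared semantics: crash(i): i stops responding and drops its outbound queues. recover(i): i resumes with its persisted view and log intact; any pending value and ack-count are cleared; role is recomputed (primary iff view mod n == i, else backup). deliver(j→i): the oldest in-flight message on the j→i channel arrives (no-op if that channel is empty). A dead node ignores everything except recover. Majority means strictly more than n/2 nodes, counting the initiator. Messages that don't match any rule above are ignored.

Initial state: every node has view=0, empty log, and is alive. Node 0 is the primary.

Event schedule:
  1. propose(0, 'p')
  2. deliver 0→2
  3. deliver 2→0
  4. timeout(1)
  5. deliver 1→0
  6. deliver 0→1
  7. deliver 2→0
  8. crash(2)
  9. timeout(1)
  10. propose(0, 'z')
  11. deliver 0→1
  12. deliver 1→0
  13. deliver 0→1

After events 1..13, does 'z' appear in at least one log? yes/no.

no

step 1 propose(0,'p'): —
step 2 deliver 0→2: 2={back,v=0,log=p}
step 3 deliver 2→0: 0={prim,v=0,log=p}
step 4 timeout(1): 1={prim,v=1,log=-}
step 5 deliver 1→0: 0={back,v=1,log=p}
step 6 deliver 0→1: —
step 7 deliver 2→0: —
step 8 crash(2): 2={✗back,v=0,log=p}
step 9 timeout(1): 1={back,v=2,log=-}
step 10 propose(0,'z'): —
step 11 deliver 0→1: —
step 12 deliver 1→0: 0={back,v=2,log=p}
step 13 deliver 0→1: —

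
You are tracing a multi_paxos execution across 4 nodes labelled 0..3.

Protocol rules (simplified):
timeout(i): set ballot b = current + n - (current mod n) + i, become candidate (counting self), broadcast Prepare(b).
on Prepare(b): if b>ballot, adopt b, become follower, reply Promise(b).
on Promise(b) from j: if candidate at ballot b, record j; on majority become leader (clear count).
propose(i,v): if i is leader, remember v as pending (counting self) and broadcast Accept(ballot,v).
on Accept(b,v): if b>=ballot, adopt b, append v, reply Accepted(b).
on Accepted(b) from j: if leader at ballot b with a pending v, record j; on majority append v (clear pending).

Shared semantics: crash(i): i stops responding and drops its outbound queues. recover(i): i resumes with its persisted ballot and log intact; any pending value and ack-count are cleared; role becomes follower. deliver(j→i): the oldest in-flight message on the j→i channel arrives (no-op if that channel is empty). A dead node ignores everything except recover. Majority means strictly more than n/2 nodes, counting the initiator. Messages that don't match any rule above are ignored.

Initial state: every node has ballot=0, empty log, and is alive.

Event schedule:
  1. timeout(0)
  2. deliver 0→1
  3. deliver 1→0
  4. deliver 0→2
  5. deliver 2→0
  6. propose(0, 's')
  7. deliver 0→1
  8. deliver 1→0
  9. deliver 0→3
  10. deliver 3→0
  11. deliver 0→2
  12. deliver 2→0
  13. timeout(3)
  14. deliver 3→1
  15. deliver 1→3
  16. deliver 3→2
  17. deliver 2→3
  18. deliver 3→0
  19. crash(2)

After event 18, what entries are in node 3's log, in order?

empty

1. timeout(0):  <0:cand b4 ->
2. deliver 0→1:  <1:foll b4 ->
3. deliver 1→0:  nop
4. deliver 0→2:  <2:foll b4 ->
5. deliver 2→0:  <0:lead b4 ->
6. propose(0,'s'):  nop
7. deliver 0→1:  <1:foll b4 s>
8. deliver 1→0:  nop
9. deliver 0→3:  <3:foll b4 ->
10. deliver 3→0:  nop
11. deliver 0→2:  <2:foll b4 s>
12. deliver 2→0:  <0:lead b4 s>
13. timeout(3):  <3:cand b11 ->
14. deliver 3→1:  <1:foll b11 s>
15. deliver 1→3:  nop
16. deliver 3→2:  <2:foll b11 s>
17. deliver 2→3:  <3:lead b11 ->
18. deliver 3→0:  <0:foll b11 s>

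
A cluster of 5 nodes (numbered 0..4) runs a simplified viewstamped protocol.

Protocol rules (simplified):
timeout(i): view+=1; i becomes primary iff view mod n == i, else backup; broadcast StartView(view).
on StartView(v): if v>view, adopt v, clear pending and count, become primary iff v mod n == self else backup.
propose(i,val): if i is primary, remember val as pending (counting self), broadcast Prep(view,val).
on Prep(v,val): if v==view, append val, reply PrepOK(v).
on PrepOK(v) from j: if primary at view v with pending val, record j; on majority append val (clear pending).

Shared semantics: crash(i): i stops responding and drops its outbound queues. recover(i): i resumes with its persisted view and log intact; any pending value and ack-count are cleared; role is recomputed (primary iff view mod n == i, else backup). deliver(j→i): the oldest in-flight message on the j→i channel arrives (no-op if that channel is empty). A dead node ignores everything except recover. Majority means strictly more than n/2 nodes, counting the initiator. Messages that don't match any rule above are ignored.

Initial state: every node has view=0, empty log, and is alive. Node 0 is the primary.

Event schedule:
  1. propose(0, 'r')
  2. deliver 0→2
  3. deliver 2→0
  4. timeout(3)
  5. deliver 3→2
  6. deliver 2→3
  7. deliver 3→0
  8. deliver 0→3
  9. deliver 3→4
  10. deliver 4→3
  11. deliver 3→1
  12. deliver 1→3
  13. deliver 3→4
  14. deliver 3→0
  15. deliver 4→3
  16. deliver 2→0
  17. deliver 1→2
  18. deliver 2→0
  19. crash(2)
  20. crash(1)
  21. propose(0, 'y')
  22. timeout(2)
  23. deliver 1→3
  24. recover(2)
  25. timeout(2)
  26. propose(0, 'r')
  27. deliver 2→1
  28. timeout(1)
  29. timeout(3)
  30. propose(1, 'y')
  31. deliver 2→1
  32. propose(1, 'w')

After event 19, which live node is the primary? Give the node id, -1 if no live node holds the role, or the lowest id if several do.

after 1 — propose(0,'r'): ·
after 2 — deliver 0→2: n2:back/v0/[r]
after 3 — deliver 2→0: ·
after 4 — timeout(3): n3:back/v1/[-]
after 5 — deliver 3→2: n2:back/v1/[r]
after 6 — deliver 2→3: ·
after 7 — deliver 3→0: n0:back/v1/[-]
after 8 — deliver 0→3: ·
after 9 — deliver 3→4: n4:back/v1/[-]
after 10 — deliver 4→3: ·
after 11 — deliver 3→1: n1:prim/v1/[-]
after 12 — deliver 1→3: ·
after 13 — deliver 3→4: ·
after 14 — deliver 3→0: ·
after 15 — deliver 4→3: ·
after 16 — deliver 2→0: ·
after 17 — deliver 1→2: ·
after 18 — deliver 2→0: ·
after 19 — crash(2): n2:✗back/v1/[r]

1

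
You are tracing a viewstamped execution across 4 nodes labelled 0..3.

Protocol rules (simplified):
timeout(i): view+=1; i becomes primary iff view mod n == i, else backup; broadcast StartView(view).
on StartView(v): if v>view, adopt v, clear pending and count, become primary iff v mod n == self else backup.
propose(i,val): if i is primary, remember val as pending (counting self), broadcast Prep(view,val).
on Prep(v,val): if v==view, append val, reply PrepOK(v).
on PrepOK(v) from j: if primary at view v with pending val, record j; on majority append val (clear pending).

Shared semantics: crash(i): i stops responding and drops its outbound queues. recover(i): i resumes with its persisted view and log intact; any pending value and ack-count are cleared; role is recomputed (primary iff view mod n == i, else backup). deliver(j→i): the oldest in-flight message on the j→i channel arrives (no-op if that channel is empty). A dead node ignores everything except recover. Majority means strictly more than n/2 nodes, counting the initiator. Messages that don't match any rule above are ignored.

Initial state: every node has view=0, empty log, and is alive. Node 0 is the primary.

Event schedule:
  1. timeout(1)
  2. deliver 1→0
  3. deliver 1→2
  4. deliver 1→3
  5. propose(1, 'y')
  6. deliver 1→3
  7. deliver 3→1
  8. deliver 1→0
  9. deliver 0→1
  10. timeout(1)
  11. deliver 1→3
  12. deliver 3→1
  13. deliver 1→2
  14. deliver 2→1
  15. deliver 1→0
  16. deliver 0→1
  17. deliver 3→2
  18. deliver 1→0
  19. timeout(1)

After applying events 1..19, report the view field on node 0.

2

1. timeout(1):  <1:prim v1 ->
2. deliver 1→0:  <0:back v1 ->
3. deliver 1→2:  <2:back v1 ->
4. deliver 1→3:  <3:back v1 ->
5. propose(1,'y'):  nop
6. deliver 1→3:  <3:back v1 y>
7. deliver 3→1:  nop
8. deliver 1→0:  <0:back v1 y>
9. deliver 0→1:  <1:prim v1 y>
10. timeout(1):  <1:back v2 y>
11. deliver 1→3:  <3:back v2 y>
12. deliver 3→1:  nop
13. deliver 1→2:  <2:back v1 y>
14. deliver 2→1:  nop
15. deliver 1→0:  <0:back v2 y>
16. deliver 0→1:  nop
17. deliver 3→2:  nop
18. deliver 1→0:  nop
19. timeout(1):  <1:back v3 y>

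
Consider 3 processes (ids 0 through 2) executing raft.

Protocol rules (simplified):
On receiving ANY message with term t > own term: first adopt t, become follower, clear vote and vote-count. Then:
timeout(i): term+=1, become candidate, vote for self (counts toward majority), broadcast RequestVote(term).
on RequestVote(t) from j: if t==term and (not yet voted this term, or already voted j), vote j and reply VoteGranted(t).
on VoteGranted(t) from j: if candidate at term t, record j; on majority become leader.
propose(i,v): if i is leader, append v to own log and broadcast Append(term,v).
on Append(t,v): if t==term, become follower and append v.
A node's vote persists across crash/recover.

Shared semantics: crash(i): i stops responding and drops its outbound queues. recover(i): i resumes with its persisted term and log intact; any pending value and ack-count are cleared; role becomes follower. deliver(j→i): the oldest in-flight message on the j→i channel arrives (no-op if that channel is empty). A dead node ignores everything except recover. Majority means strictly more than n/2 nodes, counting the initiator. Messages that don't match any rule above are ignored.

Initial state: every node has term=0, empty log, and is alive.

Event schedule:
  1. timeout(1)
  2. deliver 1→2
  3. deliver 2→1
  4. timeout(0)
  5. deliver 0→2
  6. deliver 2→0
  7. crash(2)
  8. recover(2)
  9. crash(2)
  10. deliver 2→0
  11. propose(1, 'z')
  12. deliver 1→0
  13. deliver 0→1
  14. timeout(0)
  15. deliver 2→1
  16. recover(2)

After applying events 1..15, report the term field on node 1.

step 1 timeout(1): 1={cand,t=1,log=-}
step 2 deliver 1→2: 2={foll,t=1,log=-}
step 3 deliver 2→1: 1={lead,t=1,log=-}
step 4 timeout(0): 0={cand,t=1,log=-}
step 5 deliver 0→2: —
step 6 deliver 2→0: —
step 7 crash(2): 2={✗foll,t=1,log=-}
step 8 recover(2): 2={foll,t=1,log=-}
step 9 crash(2): 2={✗foll,t=1,log=-}
step 10 deliver 2→0: —
step 11 propose(1,'z'): 1={lead,t=1,log=z}
step 12 deliver 1→0: —
step 13 deliver 0→1: —
step 14 timeout(0): 0={cand,t=2,log=-}
step 15 deliver 2→1: —

1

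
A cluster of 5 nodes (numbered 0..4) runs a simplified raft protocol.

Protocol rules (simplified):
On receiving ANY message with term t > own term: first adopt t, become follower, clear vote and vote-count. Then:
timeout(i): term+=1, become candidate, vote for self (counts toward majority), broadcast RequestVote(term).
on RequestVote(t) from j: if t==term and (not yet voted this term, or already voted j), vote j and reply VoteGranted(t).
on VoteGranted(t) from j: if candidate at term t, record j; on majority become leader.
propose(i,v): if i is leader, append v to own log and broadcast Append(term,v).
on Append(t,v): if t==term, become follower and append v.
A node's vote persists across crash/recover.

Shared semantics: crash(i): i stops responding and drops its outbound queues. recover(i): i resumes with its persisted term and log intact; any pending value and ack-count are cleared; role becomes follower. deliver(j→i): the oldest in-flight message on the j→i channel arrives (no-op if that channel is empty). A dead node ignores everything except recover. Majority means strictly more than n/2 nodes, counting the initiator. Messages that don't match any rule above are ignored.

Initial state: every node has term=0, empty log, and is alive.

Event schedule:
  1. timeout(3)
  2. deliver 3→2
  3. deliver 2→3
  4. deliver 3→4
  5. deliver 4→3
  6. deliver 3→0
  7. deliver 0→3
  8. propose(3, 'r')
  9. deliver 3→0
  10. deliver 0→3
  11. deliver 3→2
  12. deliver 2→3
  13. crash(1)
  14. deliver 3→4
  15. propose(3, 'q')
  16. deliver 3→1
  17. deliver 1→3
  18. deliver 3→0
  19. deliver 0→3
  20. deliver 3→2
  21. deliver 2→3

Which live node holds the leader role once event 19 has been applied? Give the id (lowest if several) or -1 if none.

3

after 1 — timeout(3): n3:cand/t1/[-]
after 2 — deliver 3→2: n2:foll/t1/[-]
after 3 — deliver 2→3: ·
after 4 — deliver 3→4: n4:foll/t1/[-]
after 5 — deliver 4→3: n3:lead/t1/[-]
after 6 — deliver 3→0: n0:foll/t1/[-]
after 7 — deliver 0→3: ·
after 8 — propose(3,'r'): n3:lead/t1/[r]
after 9 — deliver 3→0: n0:foll/t1/[r]
after 10 — deliver 0→3: ·
after 11 — deliver 3→2: n2:foll/t1/[r]
after 12 — deliver 2→3: ·
after 13 — crash(1): n1:✗foll/t0/[-]
after 14 — deliver 3→4: n4:foll/t1/[r]
after 15 — propose(3,'q'): n3:lead/t1/[r,q]
after 16 — deliver 3→1: ·
after 17 — deliver 1→3: ·
after 18 — deliver 3→0: n0:foll/t1/[r,q]
after 19 — deliver 0→3: ·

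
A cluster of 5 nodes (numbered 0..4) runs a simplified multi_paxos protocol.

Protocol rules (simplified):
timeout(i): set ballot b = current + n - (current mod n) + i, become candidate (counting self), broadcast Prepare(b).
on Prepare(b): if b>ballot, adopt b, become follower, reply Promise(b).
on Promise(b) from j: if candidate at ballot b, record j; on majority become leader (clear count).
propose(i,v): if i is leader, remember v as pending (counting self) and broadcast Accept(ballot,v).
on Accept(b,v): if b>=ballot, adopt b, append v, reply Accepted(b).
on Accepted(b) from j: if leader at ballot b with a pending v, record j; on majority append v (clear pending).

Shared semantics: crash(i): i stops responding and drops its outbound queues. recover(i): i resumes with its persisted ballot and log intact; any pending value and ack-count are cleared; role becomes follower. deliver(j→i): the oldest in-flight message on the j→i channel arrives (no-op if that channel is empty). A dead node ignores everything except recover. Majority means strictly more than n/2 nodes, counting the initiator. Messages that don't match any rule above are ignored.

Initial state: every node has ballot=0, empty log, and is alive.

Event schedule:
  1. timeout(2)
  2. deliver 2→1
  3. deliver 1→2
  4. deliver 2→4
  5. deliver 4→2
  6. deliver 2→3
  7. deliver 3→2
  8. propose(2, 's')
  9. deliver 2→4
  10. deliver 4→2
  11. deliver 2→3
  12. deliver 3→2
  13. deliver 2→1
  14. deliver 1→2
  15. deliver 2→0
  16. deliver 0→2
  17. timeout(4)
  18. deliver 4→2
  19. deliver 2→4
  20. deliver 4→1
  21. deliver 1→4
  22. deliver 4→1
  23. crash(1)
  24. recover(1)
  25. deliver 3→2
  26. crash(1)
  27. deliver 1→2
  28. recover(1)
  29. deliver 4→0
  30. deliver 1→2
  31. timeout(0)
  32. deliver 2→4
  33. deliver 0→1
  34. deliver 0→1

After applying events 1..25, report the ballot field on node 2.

[1] timeout(2) → N2(cand b7 [-])
[2] deliver 2→1 → N1(foll b7 [-])
[3] deliver 1→2 → ∅
[4] deliver 2→4 → N4(foll b7 [-])
[5] deliver 4→2 → N2(lead b7 [-])
[6] deliver 2→3 → N3(foll b7 [-])
[7] deliver 3→2 → ∅
[8] propose(2,'s') → ∅
[9] deliver 2→4 → N4(foll b7 [s])
[10] deliver 4→2 → ∅
[11] deliver 2→3 → N3(foll b7 [s])
[12] deliver 3→2 → N2(lead b7 [s])
[13] deliver 2→1 → N1(foll b7 [s])
[14] deliver 1→2 → ∅
[15] deliver 2→0 → N0(foll b7 [-])
[16] deliver 0→2 → ∅
[17] timeout(4) → N4(cand b14 [s])
[18] deliver 4→2 → N2(foll b14 [s])
[19] deliver 2→4 → ∅
[20] deliver 4→1 → N1(foll b14 [s])
[21] deliver 1→4 → N4(lead b14 [s])
[22] deliver 4→1 → ∅
[23] crash(1) → N1(✗foll b14 [s])
[24] recover(1) → N1(foll b14 [s])
[25] deliver 3→2 → ∅

14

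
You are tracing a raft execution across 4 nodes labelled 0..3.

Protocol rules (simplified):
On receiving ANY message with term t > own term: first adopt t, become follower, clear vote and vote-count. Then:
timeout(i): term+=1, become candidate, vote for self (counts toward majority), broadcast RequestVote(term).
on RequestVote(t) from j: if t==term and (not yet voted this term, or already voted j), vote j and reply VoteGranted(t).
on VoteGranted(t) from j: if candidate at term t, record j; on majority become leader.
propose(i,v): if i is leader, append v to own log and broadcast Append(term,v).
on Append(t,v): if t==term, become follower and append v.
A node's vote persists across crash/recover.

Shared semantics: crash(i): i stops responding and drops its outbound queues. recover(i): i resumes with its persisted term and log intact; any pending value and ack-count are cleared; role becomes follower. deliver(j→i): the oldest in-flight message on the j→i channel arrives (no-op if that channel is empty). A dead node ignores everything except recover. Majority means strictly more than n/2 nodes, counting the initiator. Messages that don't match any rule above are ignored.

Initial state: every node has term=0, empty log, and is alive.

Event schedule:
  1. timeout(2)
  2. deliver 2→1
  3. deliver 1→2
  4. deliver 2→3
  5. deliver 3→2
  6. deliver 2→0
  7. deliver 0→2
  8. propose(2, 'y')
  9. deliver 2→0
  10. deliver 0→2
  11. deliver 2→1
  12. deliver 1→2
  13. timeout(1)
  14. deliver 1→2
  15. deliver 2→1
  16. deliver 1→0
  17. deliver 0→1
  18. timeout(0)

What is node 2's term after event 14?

step 1 timeout(2): 2={cand,t=1,log=-}
step 2 deliver 2→1: 1={foll,t=1,log=-}
step 3 deliver 1→2: —
step 4 deliver 2→3: 3={foll,t=1,log=-}
step 5 deliver 3→2: 2={lead,t=1,log=-}
step 6 deliver 2→0: 0={foll,t=1,log=-}
step 7 deliver 0→2: —
step 8 propose(2,'y'): 2={lead,t=1,log=y}
step 9 deliver 2→0: 0={foll,t=1,log=y}
step 10 deliver 0→2: —
step 11 deliver 2→1: 1={foll,t=1,log=y}
step 12 deliver 1→2: —
step 13 timeout(1): 1={cand,t=2,log=y}
step 14 deliver 1→2: 2={foll,t=2,log=y}

2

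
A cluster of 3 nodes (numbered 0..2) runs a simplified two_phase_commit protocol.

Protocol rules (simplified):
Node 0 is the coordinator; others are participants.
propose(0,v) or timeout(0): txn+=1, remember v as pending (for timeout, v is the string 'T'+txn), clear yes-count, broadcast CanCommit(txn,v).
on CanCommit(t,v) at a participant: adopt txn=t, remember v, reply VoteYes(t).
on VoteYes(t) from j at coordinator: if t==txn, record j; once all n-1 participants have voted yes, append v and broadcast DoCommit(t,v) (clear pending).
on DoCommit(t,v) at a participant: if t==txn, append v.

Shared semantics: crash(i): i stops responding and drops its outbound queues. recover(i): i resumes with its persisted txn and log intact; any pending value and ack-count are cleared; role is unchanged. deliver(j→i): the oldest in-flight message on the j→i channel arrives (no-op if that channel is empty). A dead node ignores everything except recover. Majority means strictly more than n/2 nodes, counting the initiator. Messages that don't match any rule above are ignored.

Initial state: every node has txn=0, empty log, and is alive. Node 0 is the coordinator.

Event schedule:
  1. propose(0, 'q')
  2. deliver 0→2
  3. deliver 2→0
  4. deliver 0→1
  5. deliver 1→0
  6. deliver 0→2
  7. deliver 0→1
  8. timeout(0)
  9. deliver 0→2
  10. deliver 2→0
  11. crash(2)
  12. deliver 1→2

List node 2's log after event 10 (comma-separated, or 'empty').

q

e1 propose(0,'q'): 0[coor,t=1,-]
e2 deliver 0→2: 2[part,t=1,-]
e3 deliver 2→0: ·
e4 deliver 0→1: 1[part,t=1,-]
e5 deliver 1→0: 0[coor,t=1,q]
e6 deliver 0→2: 2[part,t=1,q]
e7 deliver 0→1: 1[part,t=1,q]
e8 timeout(0): 0[coor,t=2,q]
e9 deliver 0→2: 2[part,t=2,q]
e10 deliver 2→0: ·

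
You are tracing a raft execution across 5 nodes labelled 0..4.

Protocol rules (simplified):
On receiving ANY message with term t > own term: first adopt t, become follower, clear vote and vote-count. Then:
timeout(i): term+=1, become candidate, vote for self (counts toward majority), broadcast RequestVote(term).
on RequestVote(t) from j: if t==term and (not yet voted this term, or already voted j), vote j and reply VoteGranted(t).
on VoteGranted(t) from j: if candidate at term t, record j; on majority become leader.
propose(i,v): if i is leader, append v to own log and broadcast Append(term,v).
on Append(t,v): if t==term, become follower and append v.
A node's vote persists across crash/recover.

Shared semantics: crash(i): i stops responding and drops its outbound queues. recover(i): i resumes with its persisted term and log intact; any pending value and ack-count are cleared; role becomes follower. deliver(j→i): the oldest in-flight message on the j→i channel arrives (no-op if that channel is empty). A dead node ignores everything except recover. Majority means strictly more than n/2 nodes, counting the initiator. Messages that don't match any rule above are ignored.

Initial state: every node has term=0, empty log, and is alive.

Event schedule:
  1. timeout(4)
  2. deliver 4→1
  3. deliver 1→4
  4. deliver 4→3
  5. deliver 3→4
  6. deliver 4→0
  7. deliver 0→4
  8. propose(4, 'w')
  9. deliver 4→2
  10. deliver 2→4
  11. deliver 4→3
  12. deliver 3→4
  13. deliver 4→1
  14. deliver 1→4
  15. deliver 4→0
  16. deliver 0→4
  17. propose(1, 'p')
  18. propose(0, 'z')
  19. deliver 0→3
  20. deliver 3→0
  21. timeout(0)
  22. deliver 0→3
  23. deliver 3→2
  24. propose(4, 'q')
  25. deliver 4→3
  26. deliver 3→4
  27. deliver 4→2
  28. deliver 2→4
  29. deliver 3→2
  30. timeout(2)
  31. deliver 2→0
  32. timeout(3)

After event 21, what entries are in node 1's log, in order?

after 1 — timeout(4): n4:cand/t1/[-]
after 2 — deliver 4→1: n1:foll/t1/[-]
after 3 — deliver 1→4: ·
after 4 — deliver 4→3: n3:foll/t1/[-]
after 5 — deliver 3→4: n4:lead/t1/[-]
after 6 — deliver 4→0: n0:foll/t1/[-]
after 7 — deliver 0→4: ·
after 8 — propose(4,'w'): n4:lead/t1/[w]
after 9 — deliver 4→2: n2:foll/t1/[-]
after 10 — deliver 2→4: ·
after 11 — deliver 4→3: n3:foll/t1/[w]
after 12 — deliver 3→4: ·
after 13 — deliver 4→1: n1:foll/t1/[w]
after 14 — deliver 1→4: ·
after 15 — deliver 4→0: n0:foll/t1/[w]
after 16 — deliver 0→4: ·
after 17 — propose(1,'p'): ·
after 18 — propose(0,'z'): ·
after 19 — deliver 0→3: ·
after 20 — deliver 3→0: ·
after 21 — timeout(0): n0:cand/t2/[w]

w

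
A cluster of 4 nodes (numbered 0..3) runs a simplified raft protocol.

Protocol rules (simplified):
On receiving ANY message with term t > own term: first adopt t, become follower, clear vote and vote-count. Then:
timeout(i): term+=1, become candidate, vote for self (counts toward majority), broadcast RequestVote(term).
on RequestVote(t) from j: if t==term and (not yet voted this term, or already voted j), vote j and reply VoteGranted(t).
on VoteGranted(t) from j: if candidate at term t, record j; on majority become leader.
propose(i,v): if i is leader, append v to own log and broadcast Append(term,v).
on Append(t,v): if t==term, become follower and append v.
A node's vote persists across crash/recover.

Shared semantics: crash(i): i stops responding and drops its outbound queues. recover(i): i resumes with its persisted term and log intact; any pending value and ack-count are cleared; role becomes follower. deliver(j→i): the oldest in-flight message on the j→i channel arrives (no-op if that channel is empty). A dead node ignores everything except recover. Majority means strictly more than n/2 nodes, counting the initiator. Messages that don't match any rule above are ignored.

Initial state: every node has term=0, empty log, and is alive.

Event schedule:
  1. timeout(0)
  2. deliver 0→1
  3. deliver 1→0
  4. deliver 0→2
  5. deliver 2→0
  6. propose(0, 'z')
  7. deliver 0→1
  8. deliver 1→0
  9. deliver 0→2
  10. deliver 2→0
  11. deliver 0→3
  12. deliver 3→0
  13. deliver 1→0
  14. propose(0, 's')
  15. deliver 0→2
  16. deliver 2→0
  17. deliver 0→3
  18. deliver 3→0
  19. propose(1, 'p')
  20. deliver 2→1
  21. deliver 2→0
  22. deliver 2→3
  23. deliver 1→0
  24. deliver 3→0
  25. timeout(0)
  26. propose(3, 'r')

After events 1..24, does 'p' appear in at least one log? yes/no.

no

1. timeout(0):  <0:cand t1 ->
2. deliver 0→1:  <1:foll t1 ->
3. deliver 1→0:  nop
4. deliver 0→2:  <2:foll t1 ->
5. deliver 2→0:  <0:lead t1 ->
6. propose(0,'z'):  <0:lead t1 z>
7. deliver 0→1:  <1:foll t1 z>
8. deliver 1→0:  nop
9. deliver 0→2:  <2:foll t1 z>
10. deliver 2→0:  nop
11. deliver 0→3:  <3:foll t1 ->
12. deliver 3→0:  nop
13. deliver 1→0:  nop
14. propose(0,'s'):  <0:lead t1 z,s>
15. deliver 0→2:  <2:foll t1 z,s>
16. deliver 2→0:  nop
17. deliver 0→3:  <3:foll t1 z>
18. deliver 3→0:  nop
19. propose(1,'p'):  nop
20. deliver 2→1:  nop
21. deliver 2→0:  nop
22. deliver 2→3:  nop
23. deliver 1→0:  nop
24. deliver 3→0:  nop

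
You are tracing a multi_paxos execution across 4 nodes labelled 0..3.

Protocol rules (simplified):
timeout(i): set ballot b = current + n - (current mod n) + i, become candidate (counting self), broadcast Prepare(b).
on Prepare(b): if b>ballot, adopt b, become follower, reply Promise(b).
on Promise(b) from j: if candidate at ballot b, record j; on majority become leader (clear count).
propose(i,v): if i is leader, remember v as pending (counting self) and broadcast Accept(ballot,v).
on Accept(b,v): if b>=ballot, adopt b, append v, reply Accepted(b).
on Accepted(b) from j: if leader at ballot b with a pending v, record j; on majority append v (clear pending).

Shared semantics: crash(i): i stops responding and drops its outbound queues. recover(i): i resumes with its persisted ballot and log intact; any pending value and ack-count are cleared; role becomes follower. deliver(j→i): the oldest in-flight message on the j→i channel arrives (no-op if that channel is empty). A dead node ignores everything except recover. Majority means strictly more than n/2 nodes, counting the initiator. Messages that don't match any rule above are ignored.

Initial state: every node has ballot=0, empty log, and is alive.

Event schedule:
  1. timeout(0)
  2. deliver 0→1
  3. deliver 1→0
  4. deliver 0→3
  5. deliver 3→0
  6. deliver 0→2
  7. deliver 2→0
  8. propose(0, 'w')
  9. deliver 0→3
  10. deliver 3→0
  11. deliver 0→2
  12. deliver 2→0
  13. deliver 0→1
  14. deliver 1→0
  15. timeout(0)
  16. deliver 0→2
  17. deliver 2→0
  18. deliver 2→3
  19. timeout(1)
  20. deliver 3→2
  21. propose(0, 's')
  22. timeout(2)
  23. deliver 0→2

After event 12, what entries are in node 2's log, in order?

[1] timeout(0) → N0(cand b4 [-])
[2] deliver 0→1 → N1(foll b4 [-])
[3] deliver 1→0 → ∅
[4] deliver 0→3 → N3(foll b4 [-])
[5] deliver 3→0 → N0(lead b4 [-])
[6] deliver 0→2 → N2(foll b4 [-])
[7] deliver 2→0 → ∅
[8] propose(0,'w') → ∅
[9] deliver 0→3 → N3(foll b4 [w])
[10] deliver 3→0 → ∅
[11] deliver 0→2 → N2(foll b4 [w])
[12] deliver 2→0 → N0(lead b4 [w])

w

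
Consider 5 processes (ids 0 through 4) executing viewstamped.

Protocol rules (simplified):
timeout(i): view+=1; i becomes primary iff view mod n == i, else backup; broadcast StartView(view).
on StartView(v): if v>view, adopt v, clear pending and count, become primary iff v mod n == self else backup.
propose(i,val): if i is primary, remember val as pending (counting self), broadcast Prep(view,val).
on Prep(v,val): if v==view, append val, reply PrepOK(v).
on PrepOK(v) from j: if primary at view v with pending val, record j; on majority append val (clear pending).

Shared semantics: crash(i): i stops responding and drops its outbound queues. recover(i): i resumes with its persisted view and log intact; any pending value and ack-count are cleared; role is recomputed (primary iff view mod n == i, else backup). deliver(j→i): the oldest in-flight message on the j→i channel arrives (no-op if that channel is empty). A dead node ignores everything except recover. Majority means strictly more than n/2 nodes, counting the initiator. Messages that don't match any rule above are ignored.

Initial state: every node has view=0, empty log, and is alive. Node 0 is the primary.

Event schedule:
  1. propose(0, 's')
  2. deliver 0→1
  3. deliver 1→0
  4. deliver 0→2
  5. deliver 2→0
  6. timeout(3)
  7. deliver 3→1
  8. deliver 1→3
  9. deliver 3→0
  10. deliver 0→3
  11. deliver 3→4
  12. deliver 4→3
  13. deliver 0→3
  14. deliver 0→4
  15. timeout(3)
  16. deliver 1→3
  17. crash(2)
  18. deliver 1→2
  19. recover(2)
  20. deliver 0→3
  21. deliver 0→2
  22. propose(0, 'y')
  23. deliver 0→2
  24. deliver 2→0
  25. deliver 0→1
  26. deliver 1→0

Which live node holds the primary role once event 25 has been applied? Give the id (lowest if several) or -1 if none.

1

e1 propose(0,'s'): ·
e2 deliver 0→1: 1[back,v=0,s]
e3 deliver 1→0: ·
e4 deliver 0→2: 2[back,v=0,s]
e5 deliver 2→0: 0[prim,v=0,s]
e6 timeout(3): 3[back,v=1,-]
e7 deliver 3→1: 1[prim,v=1,s]
e8 deliver 1→3: ·
e9 deliver 3→0: 0[back,v=1,s]
e10 deliver 0→3: ·
e11 deliver 3→4: 4[back,v=1,-]
e12 deliver 4→3: ·
e13 deliver 0→3: ·
e14 deliver 0→4: ·
e15 timeout(3): 3[back,v=2,-]
e16 deliver 1→3: ·
e17 crash(2): 2[✗back,v=0,s]
e18 deliver 1→2: ·
e19 recover(2): 2[back,v=0,s]
e20 deliver 0→3: ·
e21 deliver 0→2: ·
e22 propose(0,'y'): ·
e23 deliver 0→2: ·
e24 deliver 2→0: ·
e25 deliver 0→1: ·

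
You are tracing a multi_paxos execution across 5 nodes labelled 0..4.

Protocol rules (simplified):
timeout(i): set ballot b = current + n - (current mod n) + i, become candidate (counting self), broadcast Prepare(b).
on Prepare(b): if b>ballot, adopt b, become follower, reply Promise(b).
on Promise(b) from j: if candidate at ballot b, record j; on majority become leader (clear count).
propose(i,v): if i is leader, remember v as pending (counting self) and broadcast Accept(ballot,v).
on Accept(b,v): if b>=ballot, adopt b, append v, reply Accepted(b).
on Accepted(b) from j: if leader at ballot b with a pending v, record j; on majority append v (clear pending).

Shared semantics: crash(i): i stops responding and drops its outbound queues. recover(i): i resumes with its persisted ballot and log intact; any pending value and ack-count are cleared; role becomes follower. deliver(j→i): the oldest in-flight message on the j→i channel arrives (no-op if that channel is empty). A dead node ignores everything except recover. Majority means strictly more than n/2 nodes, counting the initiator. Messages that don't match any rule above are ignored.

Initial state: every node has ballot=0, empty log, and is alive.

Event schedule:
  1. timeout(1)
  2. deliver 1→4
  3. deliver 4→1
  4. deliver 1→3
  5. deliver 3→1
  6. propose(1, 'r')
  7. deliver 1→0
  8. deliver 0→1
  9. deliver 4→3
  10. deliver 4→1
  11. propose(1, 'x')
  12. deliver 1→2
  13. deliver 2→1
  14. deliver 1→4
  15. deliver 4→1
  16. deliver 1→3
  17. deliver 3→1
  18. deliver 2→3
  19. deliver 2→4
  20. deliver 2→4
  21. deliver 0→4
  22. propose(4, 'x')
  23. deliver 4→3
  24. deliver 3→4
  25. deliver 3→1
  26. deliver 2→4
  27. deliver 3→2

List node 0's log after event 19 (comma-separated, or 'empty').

empty

after 1 — timeout(1): n1:cand/b6/[-]
after 2 — deliver 1→4: n4:foll/b6/[-]
after 3 — deliver 4→1: ·
after 4 — deliver 1→3: n3:foll/b6/[-]
after 5 — deliver 3→1: n1:lead/b6/[-]
after 6 — propose(1,'r'): ·
after 7 — deliver 1→0: n0:foll/b6/[-]
after 8 — deliver 0→1: ·
after 9 — deliver 4→3: ·
after 10 — deliver 4→1: ·
after 11 — propose(1,'x'): ·
after 12 — deliver 1→2: n2:foll/b6/[-]
after 13 — deliver 2→1: ·
after 14 — deliver 1→4: n4:foll/b6/[r]
after 15 — deliver 4→1: ·
after 16 — deliver 1→3: n3:foll/b6/[r]
after 17 — deliver 3→1: n1:lead/b6/[x]
after 18 — deliver 2→3: ·
after 19 — deliver 2→4: ·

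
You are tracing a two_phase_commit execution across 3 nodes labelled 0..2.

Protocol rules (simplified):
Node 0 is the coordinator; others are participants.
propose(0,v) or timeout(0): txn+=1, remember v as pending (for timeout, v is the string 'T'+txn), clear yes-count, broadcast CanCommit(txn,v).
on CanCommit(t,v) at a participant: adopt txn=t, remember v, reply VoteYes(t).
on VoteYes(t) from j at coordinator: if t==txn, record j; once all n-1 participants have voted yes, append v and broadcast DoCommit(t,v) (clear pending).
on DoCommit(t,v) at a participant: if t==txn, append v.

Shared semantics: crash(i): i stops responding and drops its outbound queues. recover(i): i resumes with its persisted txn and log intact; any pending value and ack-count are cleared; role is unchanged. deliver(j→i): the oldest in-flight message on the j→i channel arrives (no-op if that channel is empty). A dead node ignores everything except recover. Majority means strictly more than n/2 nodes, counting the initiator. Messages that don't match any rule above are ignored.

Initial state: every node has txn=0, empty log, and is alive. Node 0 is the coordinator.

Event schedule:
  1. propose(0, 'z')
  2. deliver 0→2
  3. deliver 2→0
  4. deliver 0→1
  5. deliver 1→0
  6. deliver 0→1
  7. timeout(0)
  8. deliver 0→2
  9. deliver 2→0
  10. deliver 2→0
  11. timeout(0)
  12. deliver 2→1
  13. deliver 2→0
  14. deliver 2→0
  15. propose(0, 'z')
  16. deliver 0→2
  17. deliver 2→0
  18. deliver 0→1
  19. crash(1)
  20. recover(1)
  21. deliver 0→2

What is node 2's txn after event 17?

e1 propose(0,'z'): 0[coor,t=1,-]
e2 deliver 0→2: 2[part,t=1,-]
e3 deliver 2→0: ·
e4 deliver 0→1: 1[part,t=1,-]
e5 deliver 1→0: 0[coor,t=1,z]
e6 deliver 0→1: 1[part,t=1,z]
e7 timeout(0): 0[coor,t=2,z]
e8 deliver 0→2: 2[part,t=1,z]
e9 deliver 2→0: ·
e10 deliver 2→0: ·
e11 timeout(0): 0[coor,t=3,z]
e12 deliver 2→1: ·
e13 deliver 2→0: ·
e14 deliver 2→0: ·
e15 propose(0,'z'): 0[coor,t=4,z]
e16 deliver 0→2: 2[part,t=2,z]
e17 deliver 2→0: ·

2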